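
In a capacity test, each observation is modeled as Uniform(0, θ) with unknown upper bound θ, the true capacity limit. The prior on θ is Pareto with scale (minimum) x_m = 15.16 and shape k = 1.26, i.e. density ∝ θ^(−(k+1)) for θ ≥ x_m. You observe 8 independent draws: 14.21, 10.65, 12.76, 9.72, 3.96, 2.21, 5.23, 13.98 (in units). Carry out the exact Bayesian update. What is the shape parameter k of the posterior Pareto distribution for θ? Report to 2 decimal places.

A Pareto(scale x_m, shape k) prior on the upper bound θ of Uniform(0, θ) is conjugate: posterior is Pareto(max(x_m, max xᵢ), k + n).
Sample maximum = 14.21; prior scale x_m = 15.16 → posterior scale = max = 15.16.
Posterior shape = 1.26 + 8 = 9.26.
Posterior shape k = 9.26.

9.26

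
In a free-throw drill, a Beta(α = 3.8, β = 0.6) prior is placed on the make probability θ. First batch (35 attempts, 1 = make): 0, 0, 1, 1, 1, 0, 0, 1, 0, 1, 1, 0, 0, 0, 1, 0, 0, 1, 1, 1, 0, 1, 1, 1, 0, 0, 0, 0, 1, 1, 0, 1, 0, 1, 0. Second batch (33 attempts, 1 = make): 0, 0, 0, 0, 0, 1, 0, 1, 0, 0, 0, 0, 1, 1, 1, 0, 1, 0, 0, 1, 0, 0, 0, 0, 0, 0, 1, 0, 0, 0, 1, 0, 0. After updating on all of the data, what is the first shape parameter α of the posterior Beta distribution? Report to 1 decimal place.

29.8

The Beta prior is conjugate to a Binomial/Bernoulli likelihood; the update adds successes to α and failures to β.
After batch 1: Beta(3.8+17, 0.6+18) = Beta(20.8, 18.6).
After batch 2: Beta(20.8+9, 18.6+24) = Beta(29.8, 42.6).
Posterior α = 29.8.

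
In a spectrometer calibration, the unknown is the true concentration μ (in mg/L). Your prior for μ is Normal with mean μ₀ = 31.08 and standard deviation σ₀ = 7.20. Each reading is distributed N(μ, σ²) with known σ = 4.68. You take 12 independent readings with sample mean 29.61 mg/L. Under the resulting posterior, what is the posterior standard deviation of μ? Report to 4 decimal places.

For Normal data with known variance σ², a Normal(μ₀, σ₀²) prior on μ is conjugate. Posterior precision = 1/σ₀² + n/σ²; posterior mean is the precision-weighted average of μ₀ and x̄.
σ₀² = 7.20² = 51.84, σ² = 4.68² = 21.9024; σ² + n·σ₀² = 21.9024 + 12·51.84 = 643.9824.
Posterior precision = 1/σ₀² + n/σ² = 1/51.84 + 12/21.9024 = (σ² + n·σ₀²)/(σ₀²σ²) = 643.9824/(51.84·21.9024); posterior variance σₙ² = σ₀²σ²/(σ² + n·σ₀²) = 51.84·21.9024/643.9824 = 1.763123.
Posterior SD = √σₙ² = √(51.84·21.9024/643.9824) = 1.3278.

1.3278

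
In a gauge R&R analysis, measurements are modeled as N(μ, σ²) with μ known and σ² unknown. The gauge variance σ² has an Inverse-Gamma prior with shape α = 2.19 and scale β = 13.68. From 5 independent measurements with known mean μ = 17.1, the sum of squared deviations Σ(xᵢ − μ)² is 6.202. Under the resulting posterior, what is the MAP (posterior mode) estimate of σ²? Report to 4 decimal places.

With known mean μ and an Inverse-Gamma(α, β) prior on σ², the Normal likelihood is conjugate: posterior is Inv-Gamma(α + n/2, β + Σ(xᵢ−μ)²/2).
Posterior: Inv-Gamma(2.19 + 5/2, 13.68 + 6.202/2) = Inv-Gamma(4.69, 16.7810).
Mode = β/(α+1) = 16.7810/5.69 = 2.9492.

2.9492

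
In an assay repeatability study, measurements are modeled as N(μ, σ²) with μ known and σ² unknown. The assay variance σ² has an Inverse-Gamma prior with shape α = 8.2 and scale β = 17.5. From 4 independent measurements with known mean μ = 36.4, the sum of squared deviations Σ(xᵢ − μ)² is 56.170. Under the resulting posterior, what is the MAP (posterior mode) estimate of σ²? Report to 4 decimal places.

With known mean μ and an Inverse-Gamma(α, β) prior on σ², the Normal likelihood is conjugate: posterior is Inv-Gamma(α + n/2, β + Σ(xᵢ−μ)²/2).
Posterior: Inv-Gamma(8.2 + 4/2, 17.5 + 56.170/2) = Inv-Gamma(10.20, 45.5850).
Mode = β/(α+1) = 45.5850/11.20 = 4.0701.

4.0701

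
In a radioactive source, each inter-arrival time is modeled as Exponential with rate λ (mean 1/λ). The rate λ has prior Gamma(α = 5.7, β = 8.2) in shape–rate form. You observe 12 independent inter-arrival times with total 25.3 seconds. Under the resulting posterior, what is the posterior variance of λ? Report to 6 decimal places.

0.015772

With a Gamma(shape α, rate β) prior on the exponential rate λ, the posterior after n observations with total T = Σxᵢ is Gamma(α+n, β+T).
Posterior: Gamma(5.7+12, 8.2+25.3) = Gamma(17.7, 33.5).
Var = α/β² = 0.015772.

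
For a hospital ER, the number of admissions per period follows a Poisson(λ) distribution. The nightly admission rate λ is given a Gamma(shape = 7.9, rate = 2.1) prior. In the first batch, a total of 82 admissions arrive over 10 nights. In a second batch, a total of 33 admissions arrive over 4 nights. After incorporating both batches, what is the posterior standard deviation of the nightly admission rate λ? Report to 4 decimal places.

With a Gamma(shape α, rate β) prior, the Poisson likelihood is conjugate: the posterior is Gamma(α + ΣXᵢ, β + n).
After batch 1: Gamma(α+S, β+n) = Gamma(7.9+82, 2.1+10) = Gamma(89.9, 12.1).
After batch 2: Gamma(α+S, β+n) = Gamma(89.9+33, 12.1+4) = Gamma(122.9, 16.1).
SD = √α/β = √122.9/16.1 = 0.6886.

0.6886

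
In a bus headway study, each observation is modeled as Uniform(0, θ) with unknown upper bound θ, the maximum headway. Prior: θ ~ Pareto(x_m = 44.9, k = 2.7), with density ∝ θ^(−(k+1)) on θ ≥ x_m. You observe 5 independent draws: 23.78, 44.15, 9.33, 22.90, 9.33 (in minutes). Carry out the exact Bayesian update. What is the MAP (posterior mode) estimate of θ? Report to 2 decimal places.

44.90

A Pareto(scale x_m, shape k) prior on the upper bound θ of Uniform(0, θ) is conjugate: posterior is Pareto(max(x_m, max xᵢ), k + n).
Sample maximum = 44.15; prior scale x_m = 44.9 → posterior scale = max = 44.90.
Posterior shape = 2.7 + 5 = 7.7.
The Pareto density is decreasing on [x_m, ∞), so the mode is x_m = 44.90.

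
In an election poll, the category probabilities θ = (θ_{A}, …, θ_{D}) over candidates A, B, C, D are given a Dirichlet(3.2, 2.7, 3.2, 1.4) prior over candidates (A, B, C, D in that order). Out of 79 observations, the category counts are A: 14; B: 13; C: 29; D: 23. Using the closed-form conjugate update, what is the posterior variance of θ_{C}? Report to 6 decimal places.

The Dirichlet prior is conjugate to the Multinomial likelihood: each posterior αⱼ = prior αⱼ + observed count nⱼ.
Posterior concentration: (17.2, 15.7, 32.2, 24.4), total = 89.5.
Var[θ_j] = α_j(Σα−α_j)/((Σα)²(Σα+1)) = 32.2·57.3/(89.5²·90.5) = 0.002545.

0.002545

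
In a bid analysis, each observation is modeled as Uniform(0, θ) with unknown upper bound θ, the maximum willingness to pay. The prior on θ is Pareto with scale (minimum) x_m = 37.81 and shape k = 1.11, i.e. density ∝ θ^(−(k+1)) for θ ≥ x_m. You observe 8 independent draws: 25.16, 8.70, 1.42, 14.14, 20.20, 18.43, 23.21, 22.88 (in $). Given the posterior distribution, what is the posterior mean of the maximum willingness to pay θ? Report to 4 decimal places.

A Pareto(scale x_m, shape k) prior on the upper bound θ of Uniform(0, θ) is conjugate: posterior is Pareto(max(x_m, max xᵢ), k + n).
Sample maximum = 25.16; prior scale x_m = 37.81 → posterior scale = max = 37.81.
Posterior shape = 1.11 + 8 = 9.11.
E[θ|data] = k·x_m/(k−1) = 9.11·37.81/8.11 = 42.4721.

42.4721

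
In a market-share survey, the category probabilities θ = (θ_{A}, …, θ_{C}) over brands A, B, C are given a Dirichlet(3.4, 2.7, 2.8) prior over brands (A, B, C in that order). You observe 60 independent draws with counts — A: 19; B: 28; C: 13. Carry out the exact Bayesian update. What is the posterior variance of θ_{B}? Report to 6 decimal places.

The Dirichlet prior is conjugate to the Multinomial likelihood: each posterior αⱼ = prior αⱼ + observed count nⱼ.
Posterior concentration: (22.4, 30.7, 15.8), total = 68.9.
Var[θ_j] = α_j(Σα−α_j)/((Σα)²(Σα+1)) = 30.7·38.2/(68.9²·69.9) = 0.003534.

0.003534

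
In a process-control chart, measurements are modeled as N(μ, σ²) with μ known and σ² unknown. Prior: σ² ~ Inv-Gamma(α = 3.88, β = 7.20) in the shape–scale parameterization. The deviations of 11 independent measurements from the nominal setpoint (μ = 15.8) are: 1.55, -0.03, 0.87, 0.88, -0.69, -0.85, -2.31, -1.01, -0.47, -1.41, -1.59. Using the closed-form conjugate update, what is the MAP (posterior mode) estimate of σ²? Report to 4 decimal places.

With known mean μ and an Inverse-Gamma(α, β) prior on σ², the Normal likelihood is conjugate: posterior is Inv-Gamma(α + n/2, β + Σ(xᵢ−μ)²/2).
Σ(xᵢ−μ)² = (1.55)² + (-0.03)² + (0.87)² + (0.88)² + (-0.69)² + (-0.85)² + (-2.31)² + (-1.01)² + (-0.47)² + (-1.41)² + (-1.59)² = 16.2266.
Posterior: Inv-Gamma(3.88 + 11/2, 7.20 + 16.2266/2) = Inv-Gamma(9.38, 15.31330).
Mode = β/(α+1) = 15.31330/10.38 = 1.4753.

1.4753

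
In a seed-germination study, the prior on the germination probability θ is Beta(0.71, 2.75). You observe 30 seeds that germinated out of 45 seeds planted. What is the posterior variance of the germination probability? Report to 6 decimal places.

0.004693

The Beta prior is conjugate to a Binomial/Bernoulli likelihood; the update adds successes to α and failures to β.
Posterior: Beta(α+k, β+n−k) = Beta(0.71+30, 2.75+15) = Beta(30.71, 17.75).
Var = αβ/((α+β)²(α+β+1)) = 30.71·17.75/(48.46²·49.46) = 0.004693.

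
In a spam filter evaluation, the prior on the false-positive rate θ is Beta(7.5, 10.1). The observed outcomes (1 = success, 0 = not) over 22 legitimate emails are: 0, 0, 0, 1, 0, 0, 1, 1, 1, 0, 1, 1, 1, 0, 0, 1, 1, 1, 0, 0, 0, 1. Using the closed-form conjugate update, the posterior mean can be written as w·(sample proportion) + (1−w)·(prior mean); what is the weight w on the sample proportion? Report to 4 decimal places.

The Beta prior is conjugate to a Binomial/Bernoulli likelihood; the update adds successes to α and failures to β.
Posterior mean = (α₀+k)/(α₀+β₀+n) = [n/(α₀+β₀+n)]·(k/n) + [(α₀+β₀)/(α₀+β₀+n)]·α₀/(α₀+β₀), so only n and the prior enter the weight.
The weight on the data is w = n/(α₀+β₀+n) = 22/(7.5+10.1+22) = 22/39.6 = 0.5556.

0.5556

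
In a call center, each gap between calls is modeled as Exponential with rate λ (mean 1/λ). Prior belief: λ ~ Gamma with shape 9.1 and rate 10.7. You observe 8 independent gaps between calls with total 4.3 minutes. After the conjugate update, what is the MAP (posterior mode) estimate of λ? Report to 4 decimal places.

With a Gamma(shape α, rate β) prior on the exponential rate λ, the posterior after n observations with total T = Σxᵢ is Gamma(α+n, β+T).
Posterior: Gamma(9.1+8, 10.7+4.3) = Gamma(17.1, 15.0).
Mode = (α−1)/β = 1.0733.

1.0733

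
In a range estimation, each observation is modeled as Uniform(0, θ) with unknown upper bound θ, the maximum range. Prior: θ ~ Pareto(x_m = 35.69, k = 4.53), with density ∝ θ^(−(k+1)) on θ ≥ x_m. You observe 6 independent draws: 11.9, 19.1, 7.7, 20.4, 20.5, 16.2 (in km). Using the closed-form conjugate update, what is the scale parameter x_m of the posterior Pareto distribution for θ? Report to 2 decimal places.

35.69

A Pareto(scale x_m, shape k) prior on the upper bound θ of Uniform(0, θ) is conjugate: posterior is Pareto(max(x_m, max xᵢ), k + n).
Sample maximum = 20.5; prior scale x_m = 35.69 → posterior scale = max = 35.69.
Posterior shape = 4.53 + 6 = 10.53.
Posterior scale x_m = 35.69.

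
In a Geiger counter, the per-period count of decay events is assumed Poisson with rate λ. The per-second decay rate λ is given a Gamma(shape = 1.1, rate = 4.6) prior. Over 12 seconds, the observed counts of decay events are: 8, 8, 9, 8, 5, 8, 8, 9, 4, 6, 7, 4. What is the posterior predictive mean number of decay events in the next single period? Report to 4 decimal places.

With a Gamma(shape α, rate β) prior, the Poisson likelihood is conjugate: the posterior is Gamma(α + ΣXᵢ, β + n).
Sum of counts S = 84 over n = 12 seconds.
Posterior: Gamma(α+S, β+n) = Gamma(1.1+84, 4.6+12) = Gamma(85.1, 16.6).
The predictive distribution for one future period is NegBinom with mean α/β = 5.1265.

5.1265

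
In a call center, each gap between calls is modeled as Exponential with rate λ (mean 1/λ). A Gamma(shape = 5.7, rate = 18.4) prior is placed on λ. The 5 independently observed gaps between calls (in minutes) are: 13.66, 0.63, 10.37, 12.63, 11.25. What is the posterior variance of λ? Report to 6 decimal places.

0.002388

With a Gamma(shape α, rate β) prior on the exponential rate λ, the posterior after n observations with total T = Σxᵢ is Gamma(α+n, β+T).
Sum of observations T = 48.54 minutes; n = 5.
Posterior: Gamma(5.7+5, 18.4+48.54) = Gamma(10.7, 66.94).
Var = α/β² = 0.002388.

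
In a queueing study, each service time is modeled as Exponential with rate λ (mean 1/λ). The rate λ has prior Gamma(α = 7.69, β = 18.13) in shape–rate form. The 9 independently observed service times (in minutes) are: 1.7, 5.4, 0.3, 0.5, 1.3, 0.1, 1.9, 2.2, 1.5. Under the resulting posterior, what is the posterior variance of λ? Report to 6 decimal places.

0.015298

With a Gamma(shape α, rate β) prior on the exponential rate λ, the posterior after n observations with total T = Σxᵢ is Gamma(α+n, β+T).
Sum of observations T = 14.9 minutes; n = 9.
Posterior: Gamma(7.69+9, 18.13+14.9) = Gamma(16.69, 33.03).
Var = α/β² = 0.015298.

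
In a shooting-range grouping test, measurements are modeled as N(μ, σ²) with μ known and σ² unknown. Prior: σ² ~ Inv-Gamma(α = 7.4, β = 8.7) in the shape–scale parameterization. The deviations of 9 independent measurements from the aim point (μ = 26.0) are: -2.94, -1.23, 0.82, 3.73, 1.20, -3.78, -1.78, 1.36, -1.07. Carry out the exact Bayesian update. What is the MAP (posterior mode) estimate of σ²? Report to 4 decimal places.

With known mean μ and an Inverse-Gamma(α, β) prior on σ², the Normal likelihood is conjugate: posterior is Inv-Gamma(α + n/2, β + Σ(xᵢ−μ)²/2).
Σ(xᵢ−μ)² = (-2.94)² + (-1.23)² + (0.82)² + (3.73)² + (1.20)² + (-3.78)² + (-1.78)² + (1.36)² + (-1.07)² = 46.6331.
Posterior: Inv-Gamma(7.4 + 9/2, 8.7 + 46.6331/2) = Inv-Gamma(11.90, 32.01655).
Mode = β/(α+1) = 32.01655/12.90 = 2.4819.

2.4819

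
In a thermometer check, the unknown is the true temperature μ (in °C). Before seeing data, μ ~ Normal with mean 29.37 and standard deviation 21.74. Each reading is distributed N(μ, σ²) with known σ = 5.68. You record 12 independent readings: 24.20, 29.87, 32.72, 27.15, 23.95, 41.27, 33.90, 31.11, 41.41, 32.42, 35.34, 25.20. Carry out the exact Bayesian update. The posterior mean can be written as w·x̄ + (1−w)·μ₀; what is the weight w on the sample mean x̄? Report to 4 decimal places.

0.9943

For Normal data with known variance σ², a Normal(μ₀, σ₀²) prior on μ is conjugate. Posterior precision = 1/σ₀² + n/σ²; posterior mean is the precision-weighted average of μ₀ and x̄.
σ₀² = 21.74² = 472.6276, σ² = 5.68² = 32.2624. Prior precision 1/σ₀² = 1/472.6276; data precision n/σ² = 12/32.2624.
w = (n/σ²)/(1/σ₀² + n/σ²) = n·σ₀²/(σ² + n·σ₀²) = 12·472.6276/(32.2624 + 12·472.6276) = 5671.5312/5703.7936 = 0.9943.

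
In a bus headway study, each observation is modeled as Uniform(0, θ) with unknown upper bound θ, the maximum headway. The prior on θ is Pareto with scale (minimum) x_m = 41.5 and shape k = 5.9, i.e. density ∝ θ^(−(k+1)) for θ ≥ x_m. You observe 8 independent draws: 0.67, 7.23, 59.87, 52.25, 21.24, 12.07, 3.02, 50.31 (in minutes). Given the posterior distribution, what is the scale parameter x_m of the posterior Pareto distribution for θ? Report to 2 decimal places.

59.87

A Pareto(scale x_m, shape k) prior on the upper bound θ of Uniform(0, θ) is conjugate: posterior is Pareto(max(x_m, max xᵢ), k + n).
Sample maximum = 59.87; prior scale x_m = 41.5 → posterior scale = max = 59.87.
Posterior shape = 5.9 + 8 = 13.9.
Posterior scale x_m = 59.87.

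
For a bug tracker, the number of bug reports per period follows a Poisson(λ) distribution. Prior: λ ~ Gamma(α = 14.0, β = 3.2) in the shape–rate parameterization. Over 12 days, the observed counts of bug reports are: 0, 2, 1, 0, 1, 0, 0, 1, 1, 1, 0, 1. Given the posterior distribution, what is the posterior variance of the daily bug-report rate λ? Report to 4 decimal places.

0.0952

With a Gamma(shape α, rate β) prior, the Poisson likelihood is conjugate: the posterior is Gamma(α + ΣXᵢ, β + n).
Sum of counts S = 8 over n = 12 days.
Posterior: Gamma(α+S, β+n) = Gamma(14.0+8, 3.2+12) = Gamma(22.0, 15.2).
Var = α/β² = 22.0/15.2² = 0.0952.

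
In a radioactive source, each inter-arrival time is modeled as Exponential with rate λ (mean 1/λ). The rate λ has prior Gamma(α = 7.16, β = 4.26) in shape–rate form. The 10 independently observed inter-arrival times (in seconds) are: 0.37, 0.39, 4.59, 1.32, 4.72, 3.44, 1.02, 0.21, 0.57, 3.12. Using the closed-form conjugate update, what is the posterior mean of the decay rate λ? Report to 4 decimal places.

0.7147

With a Gamma(shape α, rate β) prior on the exponential rate λ, the posterior after n observations with total T = Σxᵢ is Gamma(α+n, β+T).
Sum of observations T = 19.75 seconds; n = 10.
Posterior: Gamma(7.16+10, 4.26+19.75) = Gamma(17.16, 24.01).
Posterior mean of λ = α/β = 17.16/24.01 = 0.7147.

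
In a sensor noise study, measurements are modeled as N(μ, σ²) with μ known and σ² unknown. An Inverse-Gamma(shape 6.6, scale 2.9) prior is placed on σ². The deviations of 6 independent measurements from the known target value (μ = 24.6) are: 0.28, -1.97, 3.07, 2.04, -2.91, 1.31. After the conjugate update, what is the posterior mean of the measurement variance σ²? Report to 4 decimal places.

With known mean μ and an Inverse-Gamma(α, β) prior on σ², the Normal likelihood is conjugate: posterior is Inv-Gamma(α + n/2, β + Σ(xᵢ−μ)²/2).
Σ(xᵢ−μ)² = (0.28)² + (-1.97)² + (3.07)² + (2.04)² + (-2.91)² + (1.31)² = 27.7300.
Posterior: Inv-Gamma(6.6 + 6/2, 2.9 + 27.7300/2) = Inv-Gamma(9.60, 16.76500).
E[σ²|data] = β/(α−1) = 16.76500/8.60 = 1.9494.

1.9494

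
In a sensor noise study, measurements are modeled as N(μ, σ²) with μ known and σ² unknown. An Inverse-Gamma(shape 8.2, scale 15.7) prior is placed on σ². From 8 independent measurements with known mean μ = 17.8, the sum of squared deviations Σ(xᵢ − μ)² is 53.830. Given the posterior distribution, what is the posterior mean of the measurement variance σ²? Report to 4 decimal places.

3.8049

With known mean μ and an Inverse-Gamma(α, β) prior on σ², the Normal likelihood is conjugate: posterior is Inv-Gamma(α + n/2, β + Σ(xᵢ−μ)²/2).
Posterior: Inv-Gamma(8.2 + 8/2, 15.7 + 53.830/2) = Inv-Gamma(12.20, 42.6150).
E[σ²|data] = β/(α−1) = 42.6150/11.20 = 3.8049.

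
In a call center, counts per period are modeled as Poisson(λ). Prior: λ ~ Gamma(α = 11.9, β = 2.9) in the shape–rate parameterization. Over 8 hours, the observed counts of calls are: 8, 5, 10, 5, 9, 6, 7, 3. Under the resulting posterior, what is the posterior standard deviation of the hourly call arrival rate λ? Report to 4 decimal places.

With a Gamma(shape α, rate β) prior, the Poisson likelihood is conjugate: the posterior is Gamma(α + ΣXᵢ, β + n).
Sum of counts S = 53 over n = 8 hours.
Posterior: Gamma(α+S, β+n) = Gamma(11.9+53, 2.9+8) = Gamma(64.9, 10.9).
SD = √α/β = √64.9/10.9 = 0.7391.

0.7391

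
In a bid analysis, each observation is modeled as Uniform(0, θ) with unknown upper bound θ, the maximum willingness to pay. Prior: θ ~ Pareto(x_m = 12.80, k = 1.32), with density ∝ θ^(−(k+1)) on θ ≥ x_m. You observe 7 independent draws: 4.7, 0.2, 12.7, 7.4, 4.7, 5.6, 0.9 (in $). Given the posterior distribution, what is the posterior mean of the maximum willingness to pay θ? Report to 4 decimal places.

A Pareto(scale x_m, shape k) prior on the upper bound θ of Uniform(0, θ) is conjugate: posterior is Pareto(max(x_m, max xᵢ), k + n).
Sample maximum = 12.7; prior scale x_m = 12.80 → posterior scale = max = 12.80.
Posterior shape = 1.32 + 7 = 8.32.
E[θ|data] = k·x_m/(k−1) = 8.32·12.80/7.32 = 14.5486.

14.5486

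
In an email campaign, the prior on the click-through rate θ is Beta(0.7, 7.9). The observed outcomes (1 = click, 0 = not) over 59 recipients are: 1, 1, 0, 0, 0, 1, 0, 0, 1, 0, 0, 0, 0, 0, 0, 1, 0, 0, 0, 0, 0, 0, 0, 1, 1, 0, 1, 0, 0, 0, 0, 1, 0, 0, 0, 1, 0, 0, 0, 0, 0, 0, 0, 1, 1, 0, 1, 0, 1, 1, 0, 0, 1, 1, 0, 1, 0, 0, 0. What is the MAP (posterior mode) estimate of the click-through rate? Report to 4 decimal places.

The Beta prior is conjugate to a Binomial/Bernoulli likelihood; the update adds successes to α and failures to β.
Posterior: Beta(α+k, β+n−k) = Beta(0.7+18, 7.9+41) = Beta(18.7, 48.9).
Mode of Beta(a,b) for a,b>1 is (a−1)/(a+b−2) = 17.7/65.6 = 0.2698.

0.2698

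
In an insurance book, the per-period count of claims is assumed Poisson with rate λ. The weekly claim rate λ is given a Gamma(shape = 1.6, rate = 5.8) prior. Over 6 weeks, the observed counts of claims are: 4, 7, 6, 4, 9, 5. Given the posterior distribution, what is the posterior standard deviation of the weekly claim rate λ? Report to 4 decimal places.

0.5127

With a Gamma(shape α, rate β) prior, the Poisson likelihood is conjugate: the posterior is Gamma(α + ΣXᵢ, β + n).
Sum of counts S = 35 over n = 6 weeks.
Posterior: Gamma(α+S, β+n) = Gamma(1.6+35, 5.8+6) = Gamma(36.6, 11.8).
SD = √α/β = √36.6/11.8 = 0.5127.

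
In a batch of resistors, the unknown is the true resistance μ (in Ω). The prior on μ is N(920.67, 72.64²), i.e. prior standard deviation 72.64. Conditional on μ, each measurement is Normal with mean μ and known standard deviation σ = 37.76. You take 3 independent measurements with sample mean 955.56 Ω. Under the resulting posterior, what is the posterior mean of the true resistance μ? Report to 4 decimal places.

952.6771

For Normal data with known variance σ², a Normal(μ₀, σ₀²) prior on μ is conjugate. Posterior precision = 1/σ₀² + n/σ²; posterior mean is the precision-weighted average of μ₀ and x̄.
n·x̄ = 3·955.56 = 2866.68.
σ₀² = 72.64² = 5276.5696, σ² = 37.76² = 1425.8176; σ² + n·σ₀² = 1425.8176 + 3·5276.5696 = 17255.5264.
Posterior mean = (μ₀/σ₀² + n·x̄/σ²)/(1/σ₀² + n/σ²) = (σ²·μ₀ + σ₀²·n·x̄)/(σ² + n·σ₀²) = (1425.8176·920.67 + 5276.5696·2866.68)/17255.5264 = 16438944.03072/17255.5264 = 952.6771.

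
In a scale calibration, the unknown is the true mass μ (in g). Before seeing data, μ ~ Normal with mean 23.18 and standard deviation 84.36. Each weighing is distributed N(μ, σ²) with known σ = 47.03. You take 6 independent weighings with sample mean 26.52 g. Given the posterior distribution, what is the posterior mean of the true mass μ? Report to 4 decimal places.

26.3555

For Normal data with known variance σ², a Normal(μ₀, σ₀²) prior on μ is conjugate. Posterior precision = 1/σ₀² + n/σ²; posterior mean is the precision-weighted average of μ₀ and x̄.
n·x̄ = 6·26.52 = 159.12.
σ₀² = 84.36² = 7116.6096, σ² = 47.03² = 2211.8209; σ² + n·σ₀² = 2211.8209 + 6·7116.6096 = 44911.4785.
Posterior mean = (μ₀/σ₀² + n·x̄/σ²)/(1/σ₀² + n/σ²) = (σ²·μ₀ + σ₀²·n·x̄)/(σ² + n·σ₀²) = (2211.8209·23.18 + 7116.6096·159.12)/44911.4785 = 1183664.928014/44911.4785 = 26.3555.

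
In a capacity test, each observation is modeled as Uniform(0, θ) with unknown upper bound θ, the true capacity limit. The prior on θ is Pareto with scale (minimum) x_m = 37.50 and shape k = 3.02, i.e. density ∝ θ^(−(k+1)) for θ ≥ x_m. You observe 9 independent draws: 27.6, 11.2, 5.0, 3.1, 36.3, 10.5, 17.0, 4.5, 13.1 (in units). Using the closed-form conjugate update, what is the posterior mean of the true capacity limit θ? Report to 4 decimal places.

A Pareto(scale x_m, shape k) prior on the upper bound θ of Uniform(0, θ) is conjugate: posterior is Pareto(max(x_m, max xᵢ), k + n).
Sample maximum = 36.3; prior scale x_m = 37.50 → posterior scale = max = 37.50.
Posterior shape = 3.02 + 9 = 12.02.
E[θ|data] = k·x_m/(k−1) = 12.02·37.50/11.02 = 40.9029.

40.9029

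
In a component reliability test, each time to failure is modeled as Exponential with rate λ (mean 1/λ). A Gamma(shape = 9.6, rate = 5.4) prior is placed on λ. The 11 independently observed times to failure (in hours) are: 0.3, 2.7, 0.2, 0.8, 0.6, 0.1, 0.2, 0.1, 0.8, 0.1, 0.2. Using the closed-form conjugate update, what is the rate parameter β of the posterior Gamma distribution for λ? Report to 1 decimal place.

11.5

With a Gamma(shape α, rate β) prior on the exponential rate λ, the posterior after n observations with total T = Σxᵢ is Gamma(α+n, β+T).
Sum of observations T = 6.1 hours; n = 11.
Posterior: Gamma(9.6+11, 5.4+6.1) = Gamma(20.6, 11.5).
Posterior β = 11.5.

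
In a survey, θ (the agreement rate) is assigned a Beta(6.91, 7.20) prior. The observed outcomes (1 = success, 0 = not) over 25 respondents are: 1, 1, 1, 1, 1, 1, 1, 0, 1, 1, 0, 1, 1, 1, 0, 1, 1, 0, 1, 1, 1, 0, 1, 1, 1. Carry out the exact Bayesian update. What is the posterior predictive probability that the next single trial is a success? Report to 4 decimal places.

The Beta prior is conjugate to a Binomial/Bernoulli likelihood; the update adds successes to α and failures to β.
Posterior: Beta(α+k, β+n−k) = Beta(6.91+20, 7.20+5) = Beta(26.91, 12.20).
For a single future Bernoulli trial, P(success | data) = α/(α+β) = 0.6881.

0.6881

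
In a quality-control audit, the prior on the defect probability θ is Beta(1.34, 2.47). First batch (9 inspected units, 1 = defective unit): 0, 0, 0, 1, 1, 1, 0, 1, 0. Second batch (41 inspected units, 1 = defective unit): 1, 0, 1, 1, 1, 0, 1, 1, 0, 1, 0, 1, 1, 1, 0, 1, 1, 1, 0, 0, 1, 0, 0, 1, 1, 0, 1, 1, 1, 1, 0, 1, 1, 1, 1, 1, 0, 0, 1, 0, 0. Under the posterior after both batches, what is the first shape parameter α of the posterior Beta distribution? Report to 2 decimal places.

The Beta prior is conjugate to a Binomial/Bernoulli likelihood; the update adds successes to α and failures to β.
After batch 1: Beta(1.34+4, 2.47+5) = Beta(5.34, 7.47).
After batch 2: Beta(5.34+26, 7.47+15) = Beta(31.34, 22.47).
Posterior α = 31.34.

31.34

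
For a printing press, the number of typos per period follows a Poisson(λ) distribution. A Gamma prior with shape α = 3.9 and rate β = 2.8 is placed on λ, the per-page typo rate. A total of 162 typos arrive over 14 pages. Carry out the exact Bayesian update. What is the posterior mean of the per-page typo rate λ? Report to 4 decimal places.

With a Gamma(shape α, rate β) prior, the Poisson likelihood is conjugate: the posterior is Gamma(α + ΣXᵢ, β + n).
Posterior: Gamma(α+S, β+n) = Gamma(3.9+162, 2.8+14) = Gamma(165.9, 16.8).
Posterior mean = α/β = 165.9/16.8 = 9.8750.

9.8750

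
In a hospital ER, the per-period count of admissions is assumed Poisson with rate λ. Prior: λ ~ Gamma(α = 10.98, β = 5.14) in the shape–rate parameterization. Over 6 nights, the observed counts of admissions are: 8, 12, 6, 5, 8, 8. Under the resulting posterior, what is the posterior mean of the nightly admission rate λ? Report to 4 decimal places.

With a Gamma(shape α, rate β) prior, the Poisson likelihood is conjugate: the posterior is Gamma(α + ΣXᵢ, β + n).
Sum of counts S = 47 over n = 6 nights.
Posterior: Gamma(α+S, β+n) = Gamma(10.98+47, 5.14+6) = Gamma(57.98, 11.14).
Posterior mean = α/β = 57.98/11.14 = 5.2047.

5.2047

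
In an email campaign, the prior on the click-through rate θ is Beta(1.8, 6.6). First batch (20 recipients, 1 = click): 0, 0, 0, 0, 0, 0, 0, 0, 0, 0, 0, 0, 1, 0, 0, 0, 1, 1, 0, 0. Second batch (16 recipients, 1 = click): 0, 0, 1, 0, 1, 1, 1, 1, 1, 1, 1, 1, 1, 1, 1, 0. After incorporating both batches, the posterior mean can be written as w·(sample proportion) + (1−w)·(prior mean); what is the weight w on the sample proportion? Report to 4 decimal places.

0.8108

The Beta prior is conjugate to a Binomial/Bernoulli likelihood; the update adds successes to α and failures to β.
Total number of recipients: n = 20 + 16 = 36.
Posterior mean = (α₀+k)/(α₀+β₀+n) = [n/(α₀+β₀+n)]·(k/n) + [(α₀+β₀)/(α₀+β₀+n)]·α₀/(α₀+β₀), so only n and the prior enter the weight.
The weight on the data is w = n/(α₀+β₀+n) = 36/(1.8+6.6+36) = 36/44.4 = 0.8108.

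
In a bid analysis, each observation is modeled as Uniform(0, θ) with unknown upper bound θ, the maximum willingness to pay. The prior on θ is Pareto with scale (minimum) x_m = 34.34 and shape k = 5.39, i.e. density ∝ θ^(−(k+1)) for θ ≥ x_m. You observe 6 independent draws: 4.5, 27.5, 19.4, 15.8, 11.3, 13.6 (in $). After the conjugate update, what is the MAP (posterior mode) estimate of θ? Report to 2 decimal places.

A Pareto(scale x_m, shape k) prior on the upper bound θ of Uniform(0, θ) is conjugate: posterior is Pareto(max(x_m, max xᵢ), k + n).
Sample maximum = 27.5; prior scale x_m = 34.34 → posterior scale = max = 34.34.
Posterior shape = 5.39 + 6 = 11.39.
The Pareto density is decreasing on [x_m, ∞), so the mode is x_m = 34.34.

34.34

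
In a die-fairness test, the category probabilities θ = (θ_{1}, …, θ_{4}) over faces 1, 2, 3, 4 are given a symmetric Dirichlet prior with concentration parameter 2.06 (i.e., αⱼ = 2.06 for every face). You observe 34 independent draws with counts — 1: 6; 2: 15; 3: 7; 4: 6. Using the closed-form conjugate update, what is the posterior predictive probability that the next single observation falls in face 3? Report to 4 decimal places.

The Dirichlet prior is conjugate to the Multinomial likelihood: each posterior αⱼ = prior αⱼ + observed count nⱼ.
Posterior concentration: (8.06, 17.06, 9.06, 8.06), total = 42.24.
P(next = 3 | data) = α_{3}/Σα = 0.2145.

0.2145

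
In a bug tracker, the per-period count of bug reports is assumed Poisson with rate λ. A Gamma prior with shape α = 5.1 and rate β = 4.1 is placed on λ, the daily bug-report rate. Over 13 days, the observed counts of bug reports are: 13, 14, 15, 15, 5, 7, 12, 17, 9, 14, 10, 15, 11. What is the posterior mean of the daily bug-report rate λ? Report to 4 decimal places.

9.4795

With a Gamma(shape α, rate β) prior, the Poisson likelihood is conjugate: the posterior is Gamma(α + ΣXᵢ, β + n).
Sum of counts S = 157 over n = 13 days.
Posterior: Gamma(α+S, β+n) = Gamma(5.1+157, 4.1+13) = Gamma(162.1, 17.1).
Posterior mean = α/β = 162.1/17.1 = 9.4795.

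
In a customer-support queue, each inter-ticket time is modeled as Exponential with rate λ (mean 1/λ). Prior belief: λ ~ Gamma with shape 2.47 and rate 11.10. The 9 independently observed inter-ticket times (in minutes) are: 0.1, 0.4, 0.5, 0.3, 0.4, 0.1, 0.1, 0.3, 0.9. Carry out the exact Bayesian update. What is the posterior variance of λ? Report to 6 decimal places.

With a Gamma(shape α, rate β) prior on the exponential rate λ, the posterior after n observations with total T = Σxᵢ is Gamma(α+n, β+T).
Sum of observations T = 3.1 minutes; n = 9.
Posterior: Gamma(2.47+9, 11.10+3.1) = Gamma(11.47, 14.20).
Var = α/β² = 0.056884.

0.056884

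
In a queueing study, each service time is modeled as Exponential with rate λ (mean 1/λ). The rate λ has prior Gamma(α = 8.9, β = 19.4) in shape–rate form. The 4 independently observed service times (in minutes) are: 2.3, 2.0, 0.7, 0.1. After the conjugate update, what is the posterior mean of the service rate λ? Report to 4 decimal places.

With a Gamma(shape α, rate β) prior on the exponential rate λ, the posterior after n observations with total T = Σxᵢ is Gamma(α+n, β+T).
Sum of observations T = 5.1 minutes; n = 4.
Posterior: Gamma(8.9+4, 19.4+5.1) = Gamma(12.9, 24.5).
Posterior mean of λ = α/β = 12.9/24.5 = 0.5265.

0.5265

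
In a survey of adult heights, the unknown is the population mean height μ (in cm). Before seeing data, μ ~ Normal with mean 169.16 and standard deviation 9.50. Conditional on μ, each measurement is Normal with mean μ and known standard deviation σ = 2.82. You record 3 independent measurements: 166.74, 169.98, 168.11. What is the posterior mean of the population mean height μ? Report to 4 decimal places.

168.3019

For Normal data with known variance σ², a Normal(μ₀, σ₀²) prior on μ is conjugate. Posterior precision = 1/σ₀² + n/σ²; posterior mean is the precision-weighted average of μ₀ and x̄.
Σxᵢ = 166.74 + 169.98 + 168.11 = 504.83, so n·x̄ = 504.83.
σ₀² = 9.50² = 90.25, σ² = 2.82² = 7.9524; σ² + n·σ₀² = 7.9524 + 3·90.25 = 278.7024.
Posterior mean = (μ₀/σ₀² + n·x̄/σ²)/(1/σ₀² + n/σ²) = (σ²·μ₀ + σ₀²·n·x̄)/(σ² + n·σ₀²) = (7.9524·169.16 + 90.25·504.83)/278.7024 = 46906.135484/278.7024 = 168.3019.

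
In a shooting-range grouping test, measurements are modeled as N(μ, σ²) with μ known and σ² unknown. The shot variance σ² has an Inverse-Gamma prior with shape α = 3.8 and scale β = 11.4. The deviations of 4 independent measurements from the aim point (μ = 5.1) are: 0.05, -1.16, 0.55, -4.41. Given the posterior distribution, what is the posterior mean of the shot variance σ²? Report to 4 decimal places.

With known mean μ and an Inverse-Gamma(α, β) prior on σ², the Normal likelihood is conjugate: posterior is Inv-Gamma(α + n/2, β + Σ(xᵢ−μ)²/2).
Σ(xᵢ−μ)² = (0.05)² + (-1.16)² + (0.55)² + (-4.41)² = 21.0987.
Posterior: Inv-Gamma(3.8 + 4/2, 11.4 + 21.0987/2) = Inv-Gamma(5.80, 21.94935).
E[σ²|data] = β/(α−1) = 21.94935/4.80 = 4.5728.

4.5728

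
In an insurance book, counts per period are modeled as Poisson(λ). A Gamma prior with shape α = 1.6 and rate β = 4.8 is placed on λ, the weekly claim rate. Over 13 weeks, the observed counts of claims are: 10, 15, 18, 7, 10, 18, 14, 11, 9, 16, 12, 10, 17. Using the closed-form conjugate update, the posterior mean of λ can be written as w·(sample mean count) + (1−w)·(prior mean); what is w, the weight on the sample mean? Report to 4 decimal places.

With a Gamma(shape α, rate β) prior, the Poisson likelihood is conjugate: the posterior is Gamma(α + ΣXᵢ, β + n).
Posterior mean = (α₀+S)/(β₀+n) = [n/(β₀+n)]·(S/n) + [β₀/(β₀+n)]·(α₀/β₀), so only n and β₀ enter the weight.
Weight on data w = n/(β₀+n) = 13/(4.8+13) = 13/17.8 = 0.7303.

0.7303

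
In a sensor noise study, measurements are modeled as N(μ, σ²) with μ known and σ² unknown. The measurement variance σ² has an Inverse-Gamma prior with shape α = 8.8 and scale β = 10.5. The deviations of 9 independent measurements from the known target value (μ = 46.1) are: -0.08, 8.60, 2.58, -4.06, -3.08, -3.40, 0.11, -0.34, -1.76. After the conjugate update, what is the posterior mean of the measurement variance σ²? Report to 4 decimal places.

5.7877

With known mean μ and an Inverse-Gamma(α, β) prior on σ², the Normal likelihood is conjugate: posterior is Inv-Gamma(α + n/2, β + Σ(xᵢ−μ)²/2).
Σ(xᵢ−μ)² = (-0.08)² + (8.60)² + (2.58)² + (-4.06)² + (-3.08)² + (-3.40)² + (0.11)² + (-0.34)² + (-1.76)² = 121.3781.
Posterior: Inv-Gamma(8.8 + 9/2, 10.5 + 121.3781/2) = Inv-Gamma(13.30, 71.18905).
E[σ²|data] = β/(α−1) = 71.18905/12.30 = 5.7877.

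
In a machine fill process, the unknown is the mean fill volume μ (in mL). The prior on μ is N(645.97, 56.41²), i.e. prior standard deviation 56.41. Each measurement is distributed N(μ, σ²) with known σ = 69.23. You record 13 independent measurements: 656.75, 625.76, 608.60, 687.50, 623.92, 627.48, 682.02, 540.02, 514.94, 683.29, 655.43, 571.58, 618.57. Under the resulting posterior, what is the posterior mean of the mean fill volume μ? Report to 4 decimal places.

For Normal data with known variance σ², a Normal(μ₀, σ₀²) prior on μ is conjugate. Posterior precision = 1/σ₀² + n/σ²; posterior mean is the precision-weighted average of μ₀ and x̄.
Σxᵢ = 656.75 + 625.76 + 608.60 + 687.50 + 623.92 + 627.48 + 682.02 + 540.02 + 514.94 + 683.29 + 655.43 + 571.58 + 618.57 = 8095.86, so n·x̄ = 8095.86.
σ₀² = 56.41² = 3182.0881, σ² = 69.23² = 4792.7929; σ² + n·σ₀² = 4792.7929 + 13·3182.0881 = 46159.9382.
Posterior mean = (μ₀/σ₀² + n·x̄/σ²)/(1/σ₀² + n/σ²) = (σ²·μ₀ + σ₀²·n·x̄)/(σ² + n·σ₀²) = (4792.7929·645.97 + 3182.0881·8095.86)/46159.9382 = 28857740.194879/46159.9382 = 625.1685.

625.1685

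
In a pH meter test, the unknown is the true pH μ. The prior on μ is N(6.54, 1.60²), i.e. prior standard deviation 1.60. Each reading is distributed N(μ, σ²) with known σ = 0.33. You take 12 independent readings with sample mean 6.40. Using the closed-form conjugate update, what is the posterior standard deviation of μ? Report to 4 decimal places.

0.0951

For Normal data with known variance σ², a Normal(μ₀, σ₀²) prior on μ is conjugate. Posterior precision = 1/σ₀² + n/σ²; posterior mean is the precision-weighted average of μ₀ and x̄.
σ₀² = 1.60² = 2.56, σ² = 0.33² = 0.1089; σ² + n·σ₀² = 0.1089 + 12·2.56 = 30.8289.
Posterior precision = 1/σ₀² + n/σ² = 1/2.56 + 12/0.1089 = (σ² + n·σ₀²)/(σ₀²σ²) = 30.8289/(2.56·0.1089); posterior variance σₙ² = σ₀²σ²/(σ² + n·σ₀²) = 2.56·0.1089/30.8289 = 0.009043.
Posterior SD = √σₙ² = √(2.56·0.1089/30.8289) = 0.0951.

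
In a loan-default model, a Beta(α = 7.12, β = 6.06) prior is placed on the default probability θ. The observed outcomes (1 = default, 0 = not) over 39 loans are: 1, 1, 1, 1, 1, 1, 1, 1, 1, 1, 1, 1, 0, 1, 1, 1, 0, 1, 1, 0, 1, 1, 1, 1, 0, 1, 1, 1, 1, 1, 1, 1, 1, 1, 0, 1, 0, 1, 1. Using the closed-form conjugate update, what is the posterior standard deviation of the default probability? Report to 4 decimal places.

The Beta prior is conjugate to a Binomial/Bernoulli likelihood; the update adds successes to α and failures to β.
Posterior: Beta(α+k, β+n−k) = Beta(7.12+33, 6.06+6) = Beta(40.12, 12.06).
Var = αβ/((α+β)²(α+β+1)) = 40.12·12.06/(52.18²·53.18) = 0.00334158; SD = √0.00334158 = 0.0578.

0.0578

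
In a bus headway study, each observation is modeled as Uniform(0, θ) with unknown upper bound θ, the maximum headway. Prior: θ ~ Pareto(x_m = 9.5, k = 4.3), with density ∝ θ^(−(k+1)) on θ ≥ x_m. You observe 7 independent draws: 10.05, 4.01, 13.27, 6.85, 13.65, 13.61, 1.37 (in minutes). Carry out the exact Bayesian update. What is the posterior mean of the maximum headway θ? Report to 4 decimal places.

14.9752

A Pareto(scale x_m, shape k) prior on the upper bound θ of Uniform(0, θ) is conjugate: posterior is Pareto(max(x_m, max xᵢ), k + n).
Sample maximum = 13.65; prior scale x_m = 9.5 → posterior scale = max = 13.65.
Posterior shape = 4.3 + 7 = 11.3.
E[θ|data] = k·x_m/(k−1) = 11.3·13.65/10.3 = 14.9752.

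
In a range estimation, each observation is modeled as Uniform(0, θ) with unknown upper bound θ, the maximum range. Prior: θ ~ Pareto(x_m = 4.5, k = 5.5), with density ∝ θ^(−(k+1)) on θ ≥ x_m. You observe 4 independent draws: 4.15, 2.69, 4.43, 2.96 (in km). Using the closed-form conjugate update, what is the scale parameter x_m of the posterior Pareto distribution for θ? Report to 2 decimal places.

A Pareto(scale x_m, shape k) prior on the upper bound θ of Uniform(0, θ) is conjugate: posterior is Pareto(max(x_m, max xᵢ), k + n).
Sample maximum = 4.43; prior scale x_m = 4.5 → posterior scale = max = 4.50.
Posterior shape = 5.5 + 4 = 9.5.
Posterior scale x_m = 4.50.

4.50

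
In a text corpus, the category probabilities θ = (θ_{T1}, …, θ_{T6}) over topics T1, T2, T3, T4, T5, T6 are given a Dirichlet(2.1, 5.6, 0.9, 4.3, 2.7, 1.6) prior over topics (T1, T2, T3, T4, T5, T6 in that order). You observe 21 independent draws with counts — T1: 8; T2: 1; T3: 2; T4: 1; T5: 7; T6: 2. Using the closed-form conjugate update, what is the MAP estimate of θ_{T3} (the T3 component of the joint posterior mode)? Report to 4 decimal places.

0.0590

The Dirichlet prior is conjugate to the Multinomial likelihood: each posterior αⱼ = prior αⱼ + observed count nⱼ.
Posterior concentration: (10.1, 6.6, 2.9, 5.3, 9.7, 3.6), total = 38.2.
Joint mode component: (α_{T3}−1)/(Σα−K) = 1.9/32.2 = 0.0590.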